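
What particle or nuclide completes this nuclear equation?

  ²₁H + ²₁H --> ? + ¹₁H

Conserve mass number: 2 + 2 = A + 1, so A = 3.
Conserve atomic number: 1 + 1 = Z + 1, so Z = 1.
A = 3 and Z = 1 is ³₁H — a triton.

H-3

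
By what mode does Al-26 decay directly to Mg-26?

ΔA = 26 − 26 = 0; ΔZ = 12 − 13 = -1.
A is unchanged and Z drops by 1 — a proton has become a neutron (β⁺ emission or electron capture).

beta-plus decay or electron capture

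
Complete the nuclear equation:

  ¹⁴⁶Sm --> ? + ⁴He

Conserve mass number: 146 = A + 4, so A = 142.
Conserve atomic number: 62 = Z + 2, so Z = 60.
Z = 60 is neodymium, so the species is ¹⁴²Nd.

Nd-142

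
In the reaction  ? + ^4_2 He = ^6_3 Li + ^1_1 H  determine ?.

Conserve mass number: A + 4 = 6 + 1, so A = 3.
Conserve atomic number: Z + 2 = 3 + 1, so Z = 2.
Z = 2 is helium, so the species is ^3_2 He.

He-3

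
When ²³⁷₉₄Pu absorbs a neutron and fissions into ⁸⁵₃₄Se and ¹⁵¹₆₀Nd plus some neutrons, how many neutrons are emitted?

2

Conserve mass number: 238 = 85 + 151 + k, so k = 238 − 236 = 2.
Check atomic number: 94 = 34 + 60 + 0 = 94. ✓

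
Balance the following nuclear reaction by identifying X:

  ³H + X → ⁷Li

Conserve mass number: 3 + A = 7, so A = 4.
Conserve atomic number: 1 + Z = 3, so Z = 2.
A = 4 and Z = 2 is ⁴He — an alpha particle.

alpha particle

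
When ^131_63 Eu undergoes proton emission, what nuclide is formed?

Sm-130

Proton emission: mass number changes by -1, atomic number by -1.
A: 131 − 1 = 130; Z: 63 − 1 = 62.
Z = 62 is samarium, so the daughter is ^130_62 Sm.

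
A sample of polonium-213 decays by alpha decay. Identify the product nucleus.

Pb-209

Alpha decay: mass number changes by -4, atomic number by -2.
A: 213 − 4 = 209; Z: 84 − 2 = 82.
Z = 82 is lead, so the daughter is lead-209.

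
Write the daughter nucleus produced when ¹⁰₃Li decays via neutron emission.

Li-9

Neutron emission: mass number changes by -1, atomic number by +0.
A: 10 − 1 = 9; Z: 3 = 3.
Z = 3 is lithium, so the daughter is ⁹₃Li.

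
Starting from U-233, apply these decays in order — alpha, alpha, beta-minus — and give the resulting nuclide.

Ac-225

Start: (A, Z) = (233, 92).
After α: (229, 90).
After α: (225, 88).
After β⁻: (225, 89).
Z = 89 is actinium.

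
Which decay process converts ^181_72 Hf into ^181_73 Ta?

beta-minus decay

ΔA = 181 − 181 = 0; ΔZ = 73 − 72 = +1.
A is unchanged and Z rises by 1 — a neutron has become a proton (β⁻ decay).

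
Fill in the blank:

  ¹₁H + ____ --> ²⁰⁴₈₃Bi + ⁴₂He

Conserve mass number: 1 + A = 204 + 4, so A = 207.
Conserve atomic number: 1 + Z = 83 + 2, so Z = 84.
Z = 84 is polonium, so the species is ²⁰⁷₈₄Po.

Po-207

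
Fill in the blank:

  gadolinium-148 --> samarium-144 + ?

alpha particle

Conserve mass number: 148 = 144 + A, so A = 4.
Conserve atomic number: 64 = 62 + Z, so Z = 2.
A = 4 and Z = 2 is helium-4 — an alpha particle.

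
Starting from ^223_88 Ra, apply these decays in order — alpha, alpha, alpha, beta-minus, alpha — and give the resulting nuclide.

Start: (A, Z) = (223, 88).
After α: (219, 86).
After α: (215, 84).
After α: (211, 82).
After β⁻: (211, 83).
After α: (207, 81).
Z = 81 is thallium.

Tl-207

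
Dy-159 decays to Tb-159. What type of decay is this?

beta-plus decay or electron capture

ΔA = 159 − 159 = 0; ΔZ = 65 − 66 = -1.
A is unchanged and Z drops by 1 — a proton has become a neutron (β⁺ emission or electron capture).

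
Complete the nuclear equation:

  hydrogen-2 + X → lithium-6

Conserve mass number: 2 + A = 6, so A = 4.
Conserve atomic number: 1 + Z = 3, so Z = 2.
A = 4 and Z = 2 is helium-4 — an alpha particle.

alpha particle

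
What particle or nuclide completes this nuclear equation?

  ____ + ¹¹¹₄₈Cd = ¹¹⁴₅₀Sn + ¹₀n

alpha particle

Conserve mass number: A + 111 = 114 + 1, so A = 4.
Conserve atomic number: Z + 48 = 50 + 0, so Z = 2.
A = 4 and Z = 2 is ⁴₂He — an alpha particle.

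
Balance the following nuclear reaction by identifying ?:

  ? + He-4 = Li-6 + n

triton

Conserve mass number: A + 4 = 6 + 1, so A = 3.
Conserve atomic number: Z + 2 = 3 + 0, so Z = 1.
A = 3 and Z = 1 is H-3 — a triton.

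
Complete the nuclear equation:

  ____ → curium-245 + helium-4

Conserve mass number: A = 245 + 4, so A = 249.
Conserve atomic number: Z = 96 + 2, so Z = 98.
Z = 98 is californium, so the species is californium-249.

Cf-249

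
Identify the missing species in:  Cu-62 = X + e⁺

Conserve mass number: 62 = A + 0, so A = 62.
Conserve atomic number: 29 = Z + 1, so Z = 28.
Z = 28 is nickel, so the species is Ni-62.

Ni-62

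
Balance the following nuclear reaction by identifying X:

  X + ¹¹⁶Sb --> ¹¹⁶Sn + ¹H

Conserve mass number: A + 116 = 116 + 1, so A = 1.
Conserve atomic number: Z + 51 = 50 + 1, so Z = 0.
A = 1 and Z = 0 is ¹n — a neutron.

neutron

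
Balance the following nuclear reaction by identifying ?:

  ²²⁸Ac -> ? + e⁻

Conserve mass number: 228 = A + 0, so A = 228.
Conserve atomic number: 89 = Z − 1, so Z = 90.
Z = 90 is thorium, so the species is ²²⁸Th.

Th-228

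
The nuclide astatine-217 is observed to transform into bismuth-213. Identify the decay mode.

ΔA = 213 − 217 = -4; ΔZ = 83 − 85 = -2.
A drops by 4 and Z drops by 2 — the signature of alpha emission.

alpha decay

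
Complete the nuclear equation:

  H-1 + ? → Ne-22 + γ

F-21

Conserve mass number: 1 + A = 22 + 0, so A = 21.
Conserve atomic number: 1 + Z = 10 + 0, so Z = 9.
Z = 9 is fluorine, so the species is F-21.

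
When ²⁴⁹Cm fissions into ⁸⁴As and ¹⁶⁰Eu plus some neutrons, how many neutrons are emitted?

Conserve mass number: 249 = 84 + 160 + k, so k = 249 − 244 = 5.
Check atomic number: 96 = 33 + 63 + 0 = 96. ✓

5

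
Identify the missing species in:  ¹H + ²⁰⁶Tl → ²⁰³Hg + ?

alpha particle

Conserve mass number: 1 + 206 = 203 + A, so A = 4.
Conserve atomic number: 1 + 81 = 80 + Z, so Z = 2.
A = 4 and Z = 2 is ⁴He — an alpha particle.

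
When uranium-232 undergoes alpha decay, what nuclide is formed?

Alpha decay: mass number changes by -4, atomic number by -2.
A: 232 − 4 = 228; Z: 92 − 2 = 90.
Z = 90 is thorium, so the daughter is thorium-228.

Th-228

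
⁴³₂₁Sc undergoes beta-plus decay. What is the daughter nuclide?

Ca-43

Beta-plus decay: mass number changes by +0, atomic number by -1.
A: 43 = 43; Z: 21 − 1 = 20.
Z = 20 is calcium, so the daughter is ⁴³₂₀Ca.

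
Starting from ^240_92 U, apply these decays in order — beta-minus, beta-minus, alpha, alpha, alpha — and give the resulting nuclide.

Ra-228

Start: (A, Z) = (240, 92).
After β⁻: (240, 93).
After β⁻: (240, 94).
After α: (236, 92).
After α: (232, 90).
After α: (228, 88).
Z = 88 is radium.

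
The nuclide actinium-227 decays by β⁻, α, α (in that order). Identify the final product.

Rn-219

Start: (A, Z) = (227, 89).
After β⁻: (227, 90).
After α: (223, 88).
After α: (219, 86).
Z = 86 is radon.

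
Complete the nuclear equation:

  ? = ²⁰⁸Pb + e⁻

Conserve mass number: A = 208 + 0, so A = 208.
Conserve atomic number: Z = 82 − 1, so Z = 81.
Z = 81 is thallium, so the species is ²⁰⁸Tl.

Tl-208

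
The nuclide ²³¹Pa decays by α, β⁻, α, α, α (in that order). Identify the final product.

Po-215

Start: (A, Z) = (231, 91).
After α: (227, 89).
After β⁻: (227, 90).
After α: (223, 88).
After α: (219, 86).
After α: (215, 84).
Z = 84 is polonium.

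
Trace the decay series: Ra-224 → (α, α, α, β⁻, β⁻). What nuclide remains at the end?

Po-212

Start: (A, Z) = (224, 88).
After α: (220, 86).
After α: (216, 84).
After α: (212, 82).
After β⁻: (212, 83).
After β⁻: (212, 84).
Z = 84 is polonium.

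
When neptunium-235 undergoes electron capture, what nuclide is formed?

Electron capture: mass number changes by +0, atomic number by -1.
A: 235 = 235; Z: 93 − 1 = 92.
Z = 92 is uranium, so the daughter is uranium-235.

U-235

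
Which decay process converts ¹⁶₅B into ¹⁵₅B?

neutron emission

ΔA = 15 − 16 = -1; ΔZ = 5 − 5 = +0.
A drops by 1 with Z unchanged — a neutron was emitted.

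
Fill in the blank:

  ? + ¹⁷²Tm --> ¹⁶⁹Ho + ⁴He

Conserve mass number: A + 172 = 169 + 4, so A = 1.
Conserve atomic number: Z + 69 = 67 + 2, so Z = 0.
A = 1 and Z = 0 is ¹n — a neutron.

neutron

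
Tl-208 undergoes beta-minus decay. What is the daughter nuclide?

Pb-208

Beta-minus decay: mass number changes by +0, atomic number by +1.
A: 208 = 208; Z: 81 + 1 = 82.
Z = 82 is lead, so the daughter is Pb-208.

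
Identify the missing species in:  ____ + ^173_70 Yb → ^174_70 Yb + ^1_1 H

Conserve mass number: A + 173 = 174 + 1, so A = 2.
Conserve atomic number: Z + 70 = 70 + 1, so Z = 1.
A = 2 and Z = 1 is ^2_1 H — a deuteron.

deuteron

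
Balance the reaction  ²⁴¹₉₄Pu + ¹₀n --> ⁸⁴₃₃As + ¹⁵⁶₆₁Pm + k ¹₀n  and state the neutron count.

2

Conserve mass number: 242 = 84 + 156 + k, so k = 242 − 240 = 2.
Check atomic number: 94 = 33 + 61 + 0 = 94. ✓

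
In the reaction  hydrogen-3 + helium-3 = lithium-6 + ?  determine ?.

gamma ray

Conserve mass number: 3 + 3 = 6 + A, so A = 0.
Conserve atomic number: 1 + 2 = 3 + Z, so Z = 0.
A = 0 and Z = 0 is γ — a gamma ray.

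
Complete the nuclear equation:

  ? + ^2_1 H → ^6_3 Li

alpha particle

Conserve mass number: A + 2 = 6, so A = 4.
Conserve atomic number: Z + 1 = 3, so Z = 2.
A = 4 and Z = 2 is ^4_2 He — an alpha particle.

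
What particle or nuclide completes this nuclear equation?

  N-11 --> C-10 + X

proton

Conserve mass number: 11 = 10 + A, so A = 1.
Conserve atomic number: 7 = 6 + Z, so Z = 1.
A = 1 and Z = 1 is H-1 — a proton.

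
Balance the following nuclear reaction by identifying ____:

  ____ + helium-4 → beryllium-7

Conserve mass number: A + 4 = 7, so A = 3.
Conserve atomic number: Z + 2 = 4, so Z = 2.
Z = 2 is helium, so the species is helium-3.

He-3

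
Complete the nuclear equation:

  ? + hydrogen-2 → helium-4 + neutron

Conserve mass number: A + 2 = 4 + 1, so A = 3.
Conserve atomic number: Z + 1 = 2 + 0, so Z = 1.
A = 3 and Z = 1 is hydrogen-3 — a triton.

triton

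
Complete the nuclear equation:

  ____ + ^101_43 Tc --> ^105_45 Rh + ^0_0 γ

alpha particle

Conserve mass number: A + 101 = 105 + 0, so A = 4.
Conserve atomic number: Z + 43 = 45 + 0, so Z = 2.
A = 4 and Z = 2 is ^4_2 He — an alpha particle.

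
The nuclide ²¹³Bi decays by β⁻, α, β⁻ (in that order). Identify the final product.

Bi-209

Start: (A, Z) = (213, 83).
After β⁻: (213, 84).
After α: (209, 82).
After β⁻: (209, 83).
Z = 83 is bismuth.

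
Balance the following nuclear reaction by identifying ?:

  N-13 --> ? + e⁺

C-13

Conserve mass number: 13 = A + 0, so A = 13.
Conserve atomic number: 7 = Z + 1, so Z = 6.
Z = 6 is carbon, so the species is C-13.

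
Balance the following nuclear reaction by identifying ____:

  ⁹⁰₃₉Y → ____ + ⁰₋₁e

Conserve mass number: 90 = A + 0, so A = 90.
Conserve atomic number: 39 = Z − 1, so Z = 40.
Z = 40 is zirconium, so the species is ⁹⁰₄₀Zr.

Zr-90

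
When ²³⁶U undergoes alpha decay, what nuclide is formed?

Th-232

Alpha decay: mass number changes by -4, atomic number by -2.
A: 236 − 4 = 232; Z: 92 − 2 = 90.
Z = 90 is thorium, so the daughter is ²³²Th.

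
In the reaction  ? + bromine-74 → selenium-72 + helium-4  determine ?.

Conserve mass number: A + 74 = 72 + 4, so A = 2.
Conserve atomic number: Z + 35 = 34 + 2, so Z = 1.
A = 2 and Z = 1 is hydrogen-2 — a deuteron.

deuteron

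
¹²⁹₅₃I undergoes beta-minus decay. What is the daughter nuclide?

Xe-129

Beta-minus decay: mass number changes by +0, atomic number by +1.
A: 129 = 129; Z: 53 + 1 = 54.
Z = 54 is xenon, so the daughter is ¹²⁹₅₄Xe.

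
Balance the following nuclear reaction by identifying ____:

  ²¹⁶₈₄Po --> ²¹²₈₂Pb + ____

alpha particle

Conserve mass number: 216 = 212 + A, so A = 4.
Conserve atomic number: 84 = 82 + Z, so Z = 2.
A = 4 and Z = 2 is ⁴₂He — an alpha particle.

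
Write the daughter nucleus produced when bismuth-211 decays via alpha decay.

Tl-207

Alpha decay: mass number changes by -4, atomic number by -2.
A: 211 − 4 = 207; Z: 83 − 2 = 81.
Z = 81 is thallium, so the daughter is thallium-207.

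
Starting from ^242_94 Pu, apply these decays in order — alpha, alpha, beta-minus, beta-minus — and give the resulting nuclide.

U-234

Start: (A, Z) = (242, 94).
After α: (238, 92).
After α: (234, 90).
After β⁻: (234, 91).
After β⁻: (234, 92).
Z = 92 is uranium.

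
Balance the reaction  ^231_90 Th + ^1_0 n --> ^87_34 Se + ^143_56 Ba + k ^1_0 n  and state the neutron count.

2

Conserve mass number: 232 = 87 + 143 + k, so k = 232 − 230 = 2.
Check atomic number: 90 = 34 + 56 + 0 = 90. ✓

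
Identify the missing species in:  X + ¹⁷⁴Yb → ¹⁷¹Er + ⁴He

neutron

Conserve mass number: A + 174 = 171 + 4, so A = 1.
Conserve atomic number: Z + 70 = 68 + 2, so Z = 0.
A = 1 and Z = 0 is ¹n — a neutron.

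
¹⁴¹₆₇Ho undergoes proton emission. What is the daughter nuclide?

Dy-140

Proton emission: mass number changes by -1, atomic number by -1.
A: 141 − 1 = 140; Z: 67 − 1 = 66.
Z = 66 is dysprosium, so the daughter is ¹⁴⁰₆₆Dy.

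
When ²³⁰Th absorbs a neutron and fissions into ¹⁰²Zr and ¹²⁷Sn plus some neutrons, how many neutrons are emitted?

2

Conserve mass number: 231 = 102 + 127 + k, so k = 231 − 229 = 2.
Check atomic number: 90 = 40 + 50 + 0 = 90. ✓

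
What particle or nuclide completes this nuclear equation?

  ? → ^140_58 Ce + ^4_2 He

Nd-144

Conserve mass number: A = 140 + 4, so A = 144.
Conserve atomic number: Z = 58 + 2, so Z = 60.
Z = 60 is neodymium, so the species is ^144_60 Nd.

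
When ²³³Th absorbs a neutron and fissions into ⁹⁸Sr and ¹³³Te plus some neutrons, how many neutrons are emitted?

Conserve mass number: 234 = 98 + 133 + k, so k = 234 − 231 = 3.
Check atomic number: 90 = 38 + 52 + 0 = 90. ✓

3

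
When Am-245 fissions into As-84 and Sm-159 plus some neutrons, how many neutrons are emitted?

2

Conserve mass number: 245 = 84 + 159 + k, so k = 245 − 243 = 2.
Check atomic number: 95 = 33 + 62 + 0 = 95. ✓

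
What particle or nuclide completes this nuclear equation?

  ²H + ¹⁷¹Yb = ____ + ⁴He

Tm-169

Conserve mass number: 2 + 171 = A + 4, so A = 169.
Conserve atomic number: 1 + 70 = Z + 2, so Z = 69.
Z = 69 is thulium, so the species is ¹⁶⁹Tm.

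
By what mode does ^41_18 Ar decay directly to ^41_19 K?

ΔA = 41 − 41 = 0; ΔZ = 19 − 18 = +1.
A is unchanged and Z rises by 1 — a neutron has become a proton (β⁻ decay).

beta-minus decay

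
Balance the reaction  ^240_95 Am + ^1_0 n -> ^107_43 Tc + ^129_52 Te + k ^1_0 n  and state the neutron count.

5

Conserve mass number: 241 = 107 + 129 + k, so k = 241 − 236 = 5.
Check atomic number: 95 = 43 + 52 + 0 = 95. ✓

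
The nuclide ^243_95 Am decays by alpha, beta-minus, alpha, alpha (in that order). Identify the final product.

Th-231

Start: (A, Z) = (243, 95).
After α: (239, 93).
After β⁻: (239, 94).
After α: (235, 92).
After α: (231, 90).
Z = 90 is thorium.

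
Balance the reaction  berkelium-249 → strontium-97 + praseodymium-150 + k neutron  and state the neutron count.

Conserve mass number: 249 = 97 + 150 + k, so k = 249 − 247 = 2.
Check atomic number: 97 = 38 + 59 + 0 = 97. ✓

2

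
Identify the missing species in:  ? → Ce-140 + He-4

Nd-144

Conserve mass number: A = 140 + 4, so A = 144.
Conserve atomic number: Z = 58 + 2, so Z = 60.
Z = 60 is neodymium, so the species is Nd-144.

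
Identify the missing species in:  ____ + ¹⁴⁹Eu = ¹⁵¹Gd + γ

deuteron

Conserve mass number: A + 149 = 151 + 0, so A = 2.
Conserve atomic number: Z + 63 = 64 + 0, so Z = 1.
A = 2 and Z = 1 is ²H — a deuteron.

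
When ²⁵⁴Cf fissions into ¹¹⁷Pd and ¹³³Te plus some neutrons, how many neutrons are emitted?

Conserve mass number: 254 = 117 + 133 + k, so k = 254 − 250 = 4.
Check atomic number: 98 = 46 + 52 + 0 = 98. ✓

4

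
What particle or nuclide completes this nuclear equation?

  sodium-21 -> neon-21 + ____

positron

Conserve mass number: 21 = 21 + A, so A = 0.
Conserve atomic number: 11 = 10 + Z, so Z = 1.
A = 0 and Z = 1 is e⁺ — a positron.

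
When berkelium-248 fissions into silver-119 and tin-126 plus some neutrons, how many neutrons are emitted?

Conserve mass number: 248 = 119 + 126 + k, so k = 248 − 245 = 3.
Check atomic number: 97 = 47 + 50 + 0 = 97. ✓

3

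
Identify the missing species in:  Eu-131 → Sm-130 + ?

Conserve mass number: 131 = 130 + A, so A = 1.
Conserve atomic number: 63 = 62 + Z, so Z = 1.
A = 1 and Z = 1 is H-1 — a proton.

proton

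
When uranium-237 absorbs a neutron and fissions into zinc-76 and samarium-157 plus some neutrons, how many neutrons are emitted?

5

Conserve mass number: 238 = 76 + 157 + k, so k = 238 − 233 = 5.
Check atomic number: 92 = 30 + 62 + 0 = 92. ✓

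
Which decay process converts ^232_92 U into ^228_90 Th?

alpha decay

ΔA = 228 − 232 = -4; ΔZ = 90 − 92 = -2.
A drops by 4 and Z drops by 2 — the signature of alpha emission.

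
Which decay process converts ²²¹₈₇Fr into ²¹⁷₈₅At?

ΔA = 217 − 221 = -4; ΔZ = 85 − 87 = -2.
A drops by 4 and Z drops by 2 — the signature of alpha emission.

alpha decay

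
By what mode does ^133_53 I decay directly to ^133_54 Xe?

ΔA = 133 − 133 = 0; ΔZ = 54 − 53 = +1.
A is unchanged and Z rises by 1 — a neutron has become a proton (β⁻ decay).

beta-minus decay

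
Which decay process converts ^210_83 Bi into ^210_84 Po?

ΔA = 210 − 210 = 0; ΔZ = 84 − 83 = +1.
A is unchanged and Z rises by 1 — a neutron has become a proton (β⁻ decay).

beta-minus decay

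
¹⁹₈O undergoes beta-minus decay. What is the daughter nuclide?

F-19

Beta-minus decay: mass number changes by +0, atomic number by +1.
A: 19 = 19; Z: 8 + 1 = 9.
Z = 9 is fluorine, so the daughter is ¹⁹₉F.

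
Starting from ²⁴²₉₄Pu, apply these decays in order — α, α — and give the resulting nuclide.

Th-234

Start: (A, Z) = (242, 94).
After α: (238, 92).
After α: (234, 90).
Z = 90 is thorium.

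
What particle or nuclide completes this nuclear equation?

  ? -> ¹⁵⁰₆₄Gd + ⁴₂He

Conserve mass number: A = 150 + 4, so A = 154.
Conserve atomic number: Z = 64 + 2, so Z = 66.
Z = 66 is dysprosium, so the species is ¹⁵⁴₆₆Dy.

Dy-154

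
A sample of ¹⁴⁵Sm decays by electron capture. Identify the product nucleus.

Pm-145

Electron capture: mass number changes by +0, atomic number by -1.
A: 145 = 145; Z: 62 − 1 = 61.
Z = 61 is promethium, so the daughter is ¹⁴⁵Pm.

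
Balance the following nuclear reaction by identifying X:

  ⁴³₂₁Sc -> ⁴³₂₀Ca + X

positron

Conserve mass number: 43 = 43 + A, so A = 0.
Conserve atomic number: 21 = 20 + Z, so Z = 1.
A = 0 and Z = 1 is ⁰₁e — a positron.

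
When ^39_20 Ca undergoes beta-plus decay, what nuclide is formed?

K-39

Beta-plus decay: mass number changes by +0, atomic number by -1.
A: 39 = 39; Z: 20 − 1 = 19.
Z = 19 is potassium, so the daughter is ^39_19 K.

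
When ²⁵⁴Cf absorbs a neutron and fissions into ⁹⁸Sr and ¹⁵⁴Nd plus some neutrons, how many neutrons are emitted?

Conserve mass number: 255 = 98 + 154 + k, so k = 255 − 252 = 3.
Check atomic number: 98 = 38 + 60 + 0 = 98. ✓

3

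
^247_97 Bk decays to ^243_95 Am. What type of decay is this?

ΔA = 243 − 247 = -4; ΔZ = 95 − 97 = -2.
A drops by 4 and Z drops by 2 — the signature of alpha emission.

alpha decay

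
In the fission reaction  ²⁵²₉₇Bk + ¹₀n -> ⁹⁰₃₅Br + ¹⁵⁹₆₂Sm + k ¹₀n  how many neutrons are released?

Conserve mass number: 253 = 90 + 159 + k, so k = 253 − 249 = 4.
Check atomic number: 97 = 35 + 62 + 0 = 97. ✓

4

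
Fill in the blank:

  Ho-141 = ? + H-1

Dy-140

Conserve mass number: 141 = A + 1, so A = 140.
Conserve atomic number: 67 = Z + 1, so Z = 66.
Z = 66 is dysprosium, so the species is Dy-140.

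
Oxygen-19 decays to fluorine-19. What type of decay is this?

ΔA = 19 − 19 = 0; ΔZ = 9 − 8 = +1.
A is unchanged and Z rises by 1 — a neutron has become a proton (β⁻ decay).

beta-minus decay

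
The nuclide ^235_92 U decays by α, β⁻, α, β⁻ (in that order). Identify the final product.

Start: (A, Z) = (235, 92).
After α: (231, 90).
After β⁻: (231, 91).
After α: (227, 89).
After β⁻: (227, 90).
Z = 90 is thorium.

Th-227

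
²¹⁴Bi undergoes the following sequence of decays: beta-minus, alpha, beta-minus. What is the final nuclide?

Start: (A, Z) = (214, 83).
After β⁻: (214, 84).
After α: (210, 82).
After β⁻: (210, 83).
Z = 83 is bismuth.

Bi-210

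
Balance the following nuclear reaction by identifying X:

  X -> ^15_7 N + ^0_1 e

Conserve mass number: A = 15 + 0, so A = 15.
Conserve atomic number: Z = 7 + 1, so Z = 8.
Z = 8 is oxygen, so the species is ^15_8 O.

O-15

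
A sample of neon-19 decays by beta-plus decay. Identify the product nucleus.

Beta-plus decay: mass number changes by +0, atomic number by -1.
A: 19 = 19; Z: 10 − 1 = 9.
Z = 9 is fluorine, so the daughter is fluorine-19.

F-19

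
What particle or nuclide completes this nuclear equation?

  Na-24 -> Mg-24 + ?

Conserve mass number: 24 = 24 + A, so A = 0.
Conserve atomic number: 11 = 12 + Z, so Z = -1.
A = 0 and Z = -1 is e⁻ — a beta-minus particle.

beta-minus particle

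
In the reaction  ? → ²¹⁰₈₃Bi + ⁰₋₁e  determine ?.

Conserve mass number: A = 210 + 0, so A = 210.
Conserve atomic number: Z = 83 − 1, so Z = 82.
Z = 82 is lead, so the species is ²¹⁰₈₂Pb.

Pb-210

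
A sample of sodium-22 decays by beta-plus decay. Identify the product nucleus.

Beta-plus decay: mass number changes by +0, atomic number by -1.
A: 22 = 22; Z: 11 − 1 = 10.
Z = 10 is neon, so the daughter is neon-22.

Ne-22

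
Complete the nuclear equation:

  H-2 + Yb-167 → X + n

Lu-168

Conserve mass number: 2 + 167 = A + 1, so A = 168.
Conserve atomic number: 1 + 70 = Z + 0, so Z = 71.
Z = 71 is lutetium, so the species is Lu-168.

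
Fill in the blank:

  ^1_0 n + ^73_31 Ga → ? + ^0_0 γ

Conserve mass number: 1 + 73 = A + 0, so A = 74.
Conserve atomic number: 0 + 31 = Z + 0, so Z = 31.
Z = 31 is gallium, so the species is ^74_31 Ga.

Ga-74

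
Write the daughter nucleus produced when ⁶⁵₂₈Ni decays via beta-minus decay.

Cu-65

Beta-minus decay: mass number changes by +0, atomic number by +1.
A: 65 = 65; Z: 28 + 1 = 29.
Z = 29 is copper, so the daughter is ⁶⁵₂₉Cu.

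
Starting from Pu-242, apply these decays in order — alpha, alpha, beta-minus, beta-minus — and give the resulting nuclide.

U-234

Start: (A, Z) = (242, 94).
After α: (238, 92).
After α: (234, 90).
After β⁻: (234, 91).
After β⁻: (234, 92).
Z = 92 is uranium.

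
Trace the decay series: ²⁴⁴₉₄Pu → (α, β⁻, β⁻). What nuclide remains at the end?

Pu-240

Start: (A, Z) = (244, 94).
After α: (240, 92).
After β⁻: (240, 93).
After β⁻: (240, 94).
Z = 94 is plutonium.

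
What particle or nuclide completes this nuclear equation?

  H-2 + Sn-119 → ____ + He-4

Conserve mass number: 2 + 119 = A + 4, so A = 117.
Conserve atomic number: 1 + 50 = Z + 2, so Z = 49.
Z = 49 is indium, so the species is In-117.

In-117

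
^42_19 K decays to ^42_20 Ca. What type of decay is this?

ΔA = 42 − 42 = 0; ΔZ = 20 − 19 = +1.
A is unchanged and Z rises by 1 — a neutron has become a proton (β⁻ decay).

beta-minus decay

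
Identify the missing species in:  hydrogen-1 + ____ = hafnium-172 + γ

Conserve mass number: 1 + A = 172 + 0, so A = 171.
Conserve atomic number: 1 + Z = 72 + 0, so Z = 71.
Z = 71 is lutetium, so the species is lutetium-171.

Lu-171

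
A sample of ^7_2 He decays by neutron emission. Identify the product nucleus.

He-6

Neutron emission: mass number changes by -1, atomic number by +0.
A: 7 − 1 = 6; Z: 2 = 2.
Z = 2 is helium, so the daughter is ^6_2 He.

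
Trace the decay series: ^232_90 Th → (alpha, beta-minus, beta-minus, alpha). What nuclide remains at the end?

Start: (A, Z) = (232, 90).
After α: (228, 88).
After β⁻: (228, 89).
After β⁻: (228, 90).
After α: (224, 88).
Z = 88 is radium.

Ra-224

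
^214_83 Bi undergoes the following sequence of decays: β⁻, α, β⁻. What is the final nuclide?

Start: (A, Z) = (214, 83).
After β⁻: (214, 84).
After α: (210, 82).
After β⁻: (210, 83).
Z = 83 is bismuth.

Bi-210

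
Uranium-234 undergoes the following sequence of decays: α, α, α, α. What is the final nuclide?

Po-218

Start: (A, Z) = (234, 92).
After α: (230, 90).
After α: (226, 88).
After α: (222, 86).
After α: (218, 84).
Z = 84 is polonium.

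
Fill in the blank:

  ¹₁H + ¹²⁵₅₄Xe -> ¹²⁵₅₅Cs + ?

neutron

Conserve mass number: 1 + 125 = 125 + A, so A = 1.
Conserve atomic number: 1 + 54 = 55 + Z, so Z = 0.
A = 1 and Z = 0 is ¹₀n — a neutron.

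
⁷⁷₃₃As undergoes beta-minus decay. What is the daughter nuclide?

Beta-minus decay: mass number changes by +0, atomic number by +1.
A: 77 = 77; Z: 33 + 1 = 34.
Z = 34 is selenium, so the daughter is ⁷⁷₃₄Se.

Se-77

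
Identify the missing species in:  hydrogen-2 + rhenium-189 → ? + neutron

Conserve mass number: 2 + 189 = A + 1, so A = 190.
Conserve atomic number: 1 + 75 = Z + 0, so Z = 76.
Z = 76 is osmium, so the species is osmium-190.

Os-190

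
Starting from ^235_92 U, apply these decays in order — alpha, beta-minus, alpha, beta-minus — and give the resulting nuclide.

Th-227

Start: (A, Z) = (235, 92).
After α: (231, 90).
After β⁻: (231, 91).
After α: (227, 89).
After β⁻: (227, 90).
Z = 90 is thorium.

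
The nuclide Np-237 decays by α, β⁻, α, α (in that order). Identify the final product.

Start: (A, Z) = (237, 93).
After α: (233, 91).
After β⁻: (233, 92).
After α: (229, 90).
After α: (225, 88).
Z = 88 is radium.

Ra-225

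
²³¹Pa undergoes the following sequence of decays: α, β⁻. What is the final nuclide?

Start: (A, Z) = (231, 91).
After α: (227, 89).
After β⁻: (227, 90).
Z = 90 is thorium.

Th-227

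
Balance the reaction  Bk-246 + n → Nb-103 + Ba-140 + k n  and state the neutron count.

4

Conserve mass number: 247 = 103 + 140 + k, so k = 247 − 243 = 4.
Check atomic number: 97 = 41 + 56 + 0 = 97. ✓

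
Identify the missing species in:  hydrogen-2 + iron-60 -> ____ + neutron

Conserve mass number: 2 + 60 = A + 1, so A = 61.
Conserve atomic number: 1 + 26 = Z + 0, so Z = 27.
Z = 27 is cobalt, so the species is cobalt-61.

Co-61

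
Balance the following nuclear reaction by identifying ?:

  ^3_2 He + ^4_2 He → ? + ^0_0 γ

Conserve mass number: 3 + 4 = A + 0, so A = 7.
Conserve atomic number: 2 + 2 = Z + 0, so Z = 4.
Z = 4 is beryllium, so the species is ^7_4 Be.

Be-7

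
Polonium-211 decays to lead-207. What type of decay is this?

alpha decay

ΔA = 207 − 211 = -4; ΔZ = 82 − 84 = -2.
A drops by 4 and Z drops by 2 — the signature of alpha emission.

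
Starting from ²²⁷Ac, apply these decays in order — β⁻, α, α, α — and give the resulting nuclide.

Po-215

Start: (A, Z) = (227, 89).
After β⁻: (227, 90).
After α: (223, 88).
After α: (219, 86).
After α: (215, 84).
Z = 84 is polonium.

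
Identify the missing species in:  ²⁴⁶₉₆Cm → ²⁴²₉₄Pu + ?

alpha particle

Conserve mass number: 246 = 242 + A, so A = 4.
Conserve atomic number: 96 = 94 + Z, so Z = 2.
A = 4 and Z = 2 is ⁴₂He — an alpha particle.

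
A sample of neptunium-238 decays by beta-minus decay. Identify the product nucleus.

Pu-238

Beta-minus decay: mass number changes by +0, atomic number by +1.
A: 238 = 238; Z: 93 + 1 = 94.
Z = 94 is plutonium, so the daughter is plutonium-238.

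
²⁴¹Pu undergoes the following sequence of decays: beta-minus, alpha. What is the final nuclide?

Start: (A, Z) = (241, 94).
After β⁻: (241, 95).
After α: (237, 93).
Z = 93 is neptunium.

Np-237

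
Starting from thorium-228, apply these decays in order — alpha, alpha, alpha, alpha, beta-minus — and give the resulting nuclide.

Start: (A, Z) = (228, 90).
After α: (224, 88).
After α: (220, 86).
After α: (216, 84).
After α: (212, 82).
After β⁻: (212, 83).
Z = 83 is bismuth.

Bi-212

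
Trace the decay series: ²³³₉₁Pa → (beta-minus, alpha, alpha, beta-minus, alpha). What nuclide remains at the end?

Fr-221

Start: (A, Z) = (233, 91).
After β⁻: (233, 92).
After α: (229, 90).
After α: (225, 88).
After β⁻: (225, 89).
After α: (221, 87).
Z = 87 is francium.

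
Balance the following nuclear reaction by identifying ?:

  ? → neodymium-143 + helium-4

Conserve mass number: A = 143 + 4, so A = 147.
Conserve atomic number: Z = 60 + 2, so Z = 62.
Z = 62 is samarium, so the species is samarium-147.

Sm-147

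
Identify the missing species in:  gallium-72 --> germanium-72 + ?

beta-minus particle

Conserve mass number: 72 = 72 + A, so A = 0.
Conserve atomic number: 31 = 32 + Z, so Z = -1.
A = 0 and Z = -1 is e⁻ — a beta-minus particle.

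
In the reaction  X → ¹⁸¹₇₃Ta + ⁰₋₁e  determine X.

Hf-181

Conserve mass number: A = 181 + 0, so A = 181.
Conserve atomic number: Z = 73 − 1, so Z = 72.
Z = 72 is hafnium, so the species is ¹⁸¹₇₂Hf.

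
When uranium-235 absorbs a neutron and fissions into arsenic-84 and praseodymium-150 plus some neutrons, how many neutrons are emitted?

2

Conserve mass number: 236 = 84 + 150 + k, so k = 236 − 234 = 2.
Check atomic number: 92 = 33 + 59 + 0 = 92. ✓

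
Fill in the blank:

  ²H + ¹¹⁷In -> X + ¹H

In-118

Conserve mass number: 2 + 117 = A + 1, so A = 118.
Conserve atomic number: 1 + 49 = Z + 1, so Z = 49.
Z = 49 is indium, so the species is ¹¹⁸In.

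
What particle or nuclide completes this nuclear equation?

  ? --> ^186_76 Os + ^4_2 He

Conserve mass number: A = 186 + 4, so A = 190.
Conserve atomic number: Z = 76 + 2, so Z = 78.
Z = 78 is platinum, so the species is ^190_78 Pt.

Pt-190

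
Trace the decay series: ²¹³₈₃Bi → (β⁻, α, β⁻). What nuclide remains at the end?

Start: (A, Z) = (213, 83).
After β⁻: (213, 84).
After α: (209, 82).
After β⁻: (209, 83).
Z = 83 is bismuth.

Bi-209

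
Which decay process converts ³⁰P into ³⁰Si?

ΔA = 30 − 30 = 0; ΔZ = 14 − 15 = -1.
A is unchanged and Z drops by 1 — a proton has become a neutron (β⁺ emission or electron capture).

beta-plus decay or electron capture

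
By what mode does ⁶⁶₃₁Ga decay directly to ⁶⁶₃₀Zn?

beta-plus decay or electron capture

ΔA = 66 − 66 = 0; ΔZ = 30 − 31 = -1.
A is unchanged and Z drops by 1 — a proton has become a neutron (β⁺ emission or electron capture).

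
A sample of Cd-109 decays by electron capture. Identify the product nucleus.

Electron capture: mass number changes by +0, atomic number by -1.
A: 109 = 109; Z: 48 − 1 = 47.
Z = 47 is silver, so the daughter is Ag-109.

Ag-109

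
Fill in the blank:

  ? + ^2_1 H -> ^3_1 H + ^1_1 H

deuteron

Conserve mass number: A + 2 = 3 + 1, so A = 2.
Conserve atomic number: Z + 1 = 1 + 1, so Z = 1.
A = 2 and Z = 1 is ^2_1 H — a deuteron.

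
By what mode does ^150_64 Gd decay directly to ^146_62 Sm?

alpha decay

ΔA = 146 − 150 = -4; ΔZ = 62 − 64 = -2.
A drops by 4 and Z drops by 2 — the signature of alpha emission.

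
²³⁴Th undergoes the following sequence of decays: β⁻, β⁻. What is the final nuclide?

Start: (A, Z) = (234, 90).
After β⁻: (234, 91).
After β⁻: (234, 92).
Z = 92 is uranium.

U-234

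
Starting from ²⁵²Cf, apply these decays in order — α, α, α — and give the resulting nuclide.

U-240

Start: (A, Z) = (252, 98).
After α: (248, 96).
After α: (244, 94).
After α: (240, 92).
Z = 92 is uranium.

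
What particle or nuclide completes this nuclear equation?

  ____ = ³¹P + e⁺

Conserve mass number: A = 31 + 0, so A = 31.
Conserve atomic number: Z = 15 + 1, so Z = 16.
Z = 16 is sulfur, so the species is ³¹S.

S-31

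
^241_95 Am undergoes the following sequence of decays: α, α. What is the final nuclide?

Start: (A, Z) = (241, 95).
After α: (237, 93).
After α: (233, 91).
Z = 91 is protactinium.

Pa-233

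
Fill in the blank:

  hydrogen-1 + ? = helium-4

Conserve mass number: 1 + A = 4, so A = 3.
Conserve atomic number: 1 + Z = 2, so Z = 1.
A = 3 and Z = 1 is hydrogen-3 — a triton.

triton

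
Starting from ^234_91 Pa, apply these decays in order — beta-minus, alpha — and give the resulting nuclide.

Th-230

Start: (A, Z) = (234, 91).
After β⁻: (234, 92).
After α: (230, 90).
Z = 90 is thorium.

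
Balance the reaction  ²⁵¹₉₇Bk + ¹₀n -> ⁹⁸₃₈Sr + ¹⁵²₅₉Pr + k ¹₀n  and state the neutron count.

Conserve mass number: 252 = 98 + 152 + k, so k = 252 − 250 = 2.
Check atomic number: 97 = 38 + 59 + 0 = 97. ✓

2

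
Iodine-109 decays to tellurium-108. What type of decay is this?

proton emission

ΔA = 108 − 109 = -1; ΔZ = 52 − 53 = -1.
A drops by 1 and Z drops by 1 — a proton was emitted.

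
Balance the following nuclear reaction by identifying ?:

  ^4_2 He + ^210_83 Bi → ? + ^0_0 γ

Conserve mass number: 4 + 210 = A + 0, so A = 214.
Conserve atomic number: 2 + 83 = Z + 0, so Z = 85.
Z = 85 is astatine, so the species is ^214_85 At.

At-214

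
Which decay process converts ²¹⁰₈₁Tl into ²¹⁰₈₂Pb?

ΔA = 210 − 210 = 0; ΔZ = 82 − 81 = +1.
A is unchanged and Z rises by 1 — a neutron has become a proton (β⁻ decay).

beta-minus decay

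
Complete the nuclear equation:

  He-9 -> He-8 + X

neutron

Conserve mass number: 9 = 8 + A, so A = 1.
Conserve atomic number: 2 = 2 + Z, so Z = 0.
A = 1 and Z = 0 is n — a neutron.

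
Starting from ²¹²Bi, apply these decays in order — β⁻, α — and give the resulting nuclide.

Start: (A, Z) = (212, 83).
After β⁻: (212, 84).
After α: (208, 82).
Z = 82 is lead.

Pb-208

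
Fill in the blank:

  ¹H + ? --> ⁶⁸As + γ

Conserve mass number: 1 + A = 68 + 0, so A = 67.
Conserve atomic number: 1 + Z = 33 + 0, so Z = 32.
Z = 32 is germanium, so the species is ⁶⁷Ge.

Ge-67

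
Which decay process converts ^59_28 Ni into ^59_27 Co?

ΔA = 59 − 59 = 0; ΔZ = 27 − 28 = -1.
A is unchanged and Z drops by 1 — a proton has become a neutron (β⁺ emission or electron capture).

beta-plus decay or electron capture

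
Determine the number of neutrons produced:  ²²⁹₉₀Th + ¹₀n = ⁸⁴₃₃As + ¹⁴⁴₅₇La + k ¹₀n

Conserve mass number: 230 = 84 + 144 + k, so k = 230 − 228 = 2.
Check atomic number: 90 = 33 + 57 + 0 = 90. ✓

2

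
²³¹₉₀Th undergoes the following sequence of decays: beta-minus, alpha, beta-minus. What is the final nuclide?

Th-227

Start: (A, Z) = (231, 90).
After β⁻: (231, 91).
After α: (227, 89).
After β⁻: (227, 90).
Z = 90 is thorium.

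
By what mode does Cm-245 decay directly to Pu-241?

ΔA = 241 − 245 = -4; ΔZ = 94 − 96 = -2.
A drops by 4 and Z drops by 2 — the signature of alpha emission.

alpha decay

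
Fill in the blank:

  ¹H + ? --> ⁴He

Conserve mass number: 1 + A = 4, so A = 3.
Conserve atomic number: 1 + Z = 2, so Z = 1.
A = 3 and Z = 1 is ³H — a triton.

triton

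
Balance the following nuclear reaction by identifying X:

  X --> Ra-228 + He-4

Conserve mass number: A = 228 + 4, so A = 232.
Conserve atomic number: Z = 88 + 2, so Z = 90.
Z = 90 is thorium, so the species is Th-232.

Th-232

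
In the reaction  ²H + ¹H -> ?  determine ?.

Conserve mass number: 2 + 1 = A, so A = 3.
Conserve atomic number: 1 + 1 = Z, so Z = 2.
Z = 2 is helium, so the species is ³He.

He-3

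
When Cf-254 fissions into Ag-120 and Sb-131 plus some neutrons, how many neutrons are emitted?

Conserve mass number: 254 = 120 + 131 + k, so k = 254 − 251 = 3.
Check atomic number: 98 = 47 + 51 + 0 = 98. ✓

3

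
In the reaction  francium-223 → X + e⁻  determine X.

Ra-223

Conserve mass number: 223 = A + 0, so A = 223.
Conserve atomic number: 87 = Z − 1, so Z = 88.
Z = 88 is radium, so the species is radium-223.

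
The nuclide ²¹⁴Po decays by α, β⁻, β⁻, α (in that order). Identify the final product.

Start: (A, Z) = (214, 84).
After α: (210, 82).
After β⁻: (210, 83).
After β⁻: (210, 84).
After α: (206, 82).
Z = 82 is lead.

Pb-206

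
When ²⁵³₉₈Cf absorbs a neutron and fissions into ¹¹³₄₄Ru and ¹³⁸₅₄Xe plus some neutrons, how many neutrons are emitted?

Conserve mass number: 254 = 113 + 138 + k, so k = 254 − 251 = 3.
Check atomic number: 98 = 44 + 54 + 0 = 98. ✓

3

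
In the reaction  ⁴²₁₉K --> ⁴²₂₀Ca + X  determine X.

Conserve mass number: 42 = 42 + A, so A = 0.
Conserve atomic number: 19 = 20 + Z, so Z = -1.
A = 0 and Z = -1 is ⁰₋₁e — a beta-minus particle.

beta-minus particle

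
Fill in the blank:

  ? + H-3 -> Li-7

alpha particle

Conserve mass number: A + 3 = 7, so A = 4.
Conserve atomic number: Z + 1 = 3, so Z = 2.
A = 4 and Z = 2 is He-4 — an alpha particle.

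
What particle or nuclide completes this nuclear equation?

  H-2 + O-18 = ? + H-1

Conserve mass number: 2 + 18 = A + 1, so A = 19.
Conserve atomic number: 1 + 8 = Z + 1, so Z = 8.
Z = 8 is oxygen, so the species is O-19.

O-19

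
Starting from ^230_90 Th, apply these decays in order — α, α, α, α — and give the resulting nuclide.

Start: (A, Z) = (230, 90).
After α: (226, 88).
After α: (222, 86).
After α: (218, 84).
After α: (214, 82).
Z = 82 is lead.

Pb-214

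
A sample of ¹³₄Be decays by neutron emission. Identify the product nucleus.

Be-12

Neutron emission: mass number changes by -1, atomic number by +0.
A: 13 − 1 = 12; Z: 4 = 4.
Z = 4 is beryllium, so the daughter is ¹²₄Be.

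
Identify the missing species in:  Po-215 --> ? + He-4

Pb-211

Conserve mass number: 215 = A + 4, so A = 211.
Conserve atomic number: 84 = Z + 2, so Z = 82.
Z = 82 is lead, so the species is Pb-211.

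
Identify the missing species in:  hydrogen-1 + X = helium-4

Conserve mass number: 1 + A = 4, so A = 3.
Conserve atomic number: 1 + Z = 2, so Z = 1.
A = 3 and Z = 1 is hydrogen-3 — a triton.

triton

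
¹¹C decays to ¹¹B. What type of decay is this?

beta-plus decay or electron capture

ΔA = 11 − 11 = 0; ΔZ = 5 − 6 = -1.
A is unchanged and Z drops by 1 — a proton has become a neutron (β⁺ emission or electron capture).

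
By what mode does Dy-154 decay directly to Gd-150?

ΔA = 150 − 154 = -4; ΔZ = 64 − 66 = -2.
A drops by 4 and Z drops by 2 — the signature of alpha emission.

alpha decay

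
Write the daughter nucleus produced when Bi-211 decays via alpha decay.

Alpha decay: mass number changes by -4, atomic number by -2.
A: 211 − 4 = 207; Z: 83 − 2 = 81.
Z = 81 is thallium, so the daughter is Tl-207.

Tl-207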